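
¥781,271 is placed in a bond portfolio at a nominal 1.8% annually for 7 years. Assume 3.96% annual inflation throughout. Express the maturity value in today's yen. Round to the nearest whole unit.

Nominal value at maturity: ¥781,271 × (1 + 1.8%)^7 ≈ ¥885,189.
Price-level factor over 7 years: (1 + 3.96%)^7 ≈ 1.3123929713.
Dividing the nominal maturity value by the price-level factor gives the value in today's money.

¥674,485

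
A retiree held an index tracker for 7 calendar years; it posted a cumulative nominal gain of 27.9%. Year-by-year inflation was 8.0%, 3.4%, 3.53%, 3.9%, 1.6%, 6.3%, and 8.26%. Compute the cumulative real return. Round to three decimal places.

-8.935%

Cumulative inflation factor: 1.080 × 1.034 × 1.0353 × 1.039 × 1.016 × 1.063 × 1.0826 ≈ 1.40450.
Nominal growth factor: 1.27900. Real growth factor = 1.27900 / 1.40450 ≈ 0.91065.
Total real return ≈ -8.9354%.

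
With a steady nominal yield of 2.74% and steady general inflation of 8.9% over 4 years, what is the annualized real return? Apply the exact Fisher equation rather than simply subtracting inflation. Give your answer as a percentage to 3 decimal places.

-5.657%

With constant rates the annual real return is the same each year: (1+2.74%)/(1+8.9%) − 1 = -0.05657.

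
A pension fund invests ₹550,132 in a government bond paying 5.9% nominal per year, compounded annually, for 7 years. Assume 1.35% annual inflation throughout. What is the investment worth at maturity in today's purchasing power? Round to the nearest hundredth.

₹748,121.88

Nominal value at maturity: ₹550,132 × (1 + 5.9%)^7 ≈ ₹821,747.95.
Price-level factor over 7 years: (1 + 1.35%)^7 ≈ 1.0984145351.
The maturity value deflated by that factor is the answer in today's purchasing power.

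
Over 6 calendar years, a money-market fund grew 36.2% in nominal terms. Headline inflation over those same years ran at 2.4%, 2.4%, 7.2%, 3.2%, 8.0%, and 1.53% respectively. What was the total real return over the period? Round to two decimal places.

Cumulative inflation factor: 1.024 × 1.024 × 1.072 × 1.032 × 1.080 × 1.0153 ≈ 1.27202.
Nominal growth factor: 1.36200. Real growth factor = 1.36200 / 1.27202 ≈ 1.07074.
Total real return ≈ 7.0741%.

7.07%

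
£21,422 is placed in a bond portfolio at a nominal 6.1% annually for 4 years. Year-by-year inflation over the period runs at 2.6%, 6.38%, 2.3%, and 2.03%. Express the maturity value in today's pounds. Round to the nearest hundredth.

Nominal value at maturity: £21,422 × (1 + 6.1%)^4 ≈ £27,146.98.
Price-level factor over 4 years: 1.026 × 1.0638 × 1.023 × 1.0203 ≈ 1.1392285682.
Dividing the nominal maturity value by the price-level factor gives the value in today's money.

£23,829.27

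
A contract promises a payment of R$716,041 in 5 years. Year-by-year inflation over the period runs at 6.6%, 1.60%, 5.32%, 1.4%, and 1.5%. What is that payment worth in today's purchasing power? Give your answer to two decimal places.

Price-level factor over 5 years: 1.066 × 1.0160 × 1.0532 × 1.014 × 1.015 ≈ 1.1739936837.
Purchasing power today: R$716,041 divided by that factor.

R$609,918.95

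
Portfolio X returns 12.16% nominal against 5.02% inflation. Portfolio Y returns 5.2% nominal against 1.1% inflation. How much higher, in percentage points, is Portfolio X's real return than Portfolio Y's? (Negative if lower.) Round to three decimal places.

2.743

Portfolio X real return: 1.1216/1.0502 − 1 = 6.7987%.
Portfolio Y real return: 1.052/1.011 − 1 = 4.0554%.
Difference: 6.7987 − 4.0554 = 2.7433 pp.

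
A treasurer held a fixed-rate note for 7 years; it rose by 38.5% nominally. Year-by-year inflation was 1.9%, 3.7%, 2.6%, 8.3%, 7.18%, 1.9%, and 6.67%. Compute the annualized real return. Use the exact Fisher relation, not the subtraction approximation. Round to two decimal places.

0.18%

Cumulative inflation factor: 1.019 × 1.037 × 1.026 × 1.083 × 1.0718 × 1.019 × 1.0667 ≈ 1.36791.
Nominal growth factor: 1.38500. Real growth factor = 1.38500 / 1.36791 ≈ 1.01249.
Annualized: 1.01249^(1/7) − 1 ≈ 0.00177.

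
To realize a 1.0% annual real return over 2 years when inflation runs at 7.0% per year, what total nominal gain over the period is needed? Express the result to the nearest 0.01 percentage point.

16.79%

Required annual nominal rate: (1+1.0%)(1+7.0%) − 1 = 8.07%.
Cumulative over 2 years: (1 + 0.0807)^2 − 1 ≈ 0.16791.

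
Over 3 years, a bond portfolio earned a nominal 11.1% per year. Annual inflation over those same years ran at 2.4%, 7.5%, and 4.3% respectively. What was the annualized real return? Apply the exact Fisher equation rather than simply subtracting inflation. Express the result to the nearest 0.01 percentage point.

Cumulative inflation factor: 1.024 × 1.075 × 1.043 ≈ 1.14813.
Nominal growth factor: 1.37133. Real growth factor = 1.37133 / 1.14813 ≈ 1.19440.
Annualized: 1.19440^(1/3) − 1 ≈ 0.06100.

6.10%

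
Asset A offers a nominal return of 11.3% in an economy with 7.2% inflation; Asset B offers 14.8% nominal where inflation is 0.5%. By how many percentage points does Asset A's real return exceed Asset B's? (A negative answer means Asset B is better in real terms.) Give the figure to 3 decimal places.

-10.404

Asset A real return: 1.113/1.072 − 1 = 3.8246%.
Asset B real return: 1.148/1.005 − 1 = 14.2289%.
Difference: 3.8246 − 14.2289 = -10.4043 pp.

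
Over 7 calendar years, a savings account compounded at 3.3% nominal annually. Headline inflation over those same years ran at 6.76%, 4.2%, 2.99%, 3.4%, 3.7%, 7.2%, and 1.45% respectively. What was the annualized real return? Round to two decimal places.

Cumulative inflation factor: 1.0676 × 1.042 × 1.0299 × 1.034 × 1.037 × 1.072 × 1.0145 ≈ 1.33603.
Nominal growth factor: 1.25517. Real growth factor = 1.25517 / 1.33603 ≈ 0.93947.
Annualized: 0.93947^(1/7) − 1 ≈ -0.00888.

-0.89%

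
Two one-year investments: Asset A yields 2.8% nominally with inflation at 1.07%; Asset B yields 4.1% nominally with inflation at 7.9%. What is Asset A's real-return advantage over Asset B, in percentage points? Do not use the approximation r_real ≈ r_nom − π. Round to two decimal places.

Asset A real return: 1.028/1.0107 − 1 = 1.712%.
Asset B real return: 1.041/1.079 − 1 = -3.522%.
Difference: 1.712 − (-3.522) = 5.234 pp.

5.23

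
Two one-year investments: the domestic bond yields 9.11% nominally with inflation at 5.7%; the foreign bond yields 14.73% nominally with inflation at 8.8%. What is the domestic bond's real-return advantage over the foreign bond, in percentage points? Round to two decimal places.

The domestic bond real return: 1.0911/1.057 − 1 = 3.226%.
The foreign bond real return: 1.1473/1.088 − 1 = 5.450%.
Difference: 3.226 − 5.450 = -2.224 pp.

-2.22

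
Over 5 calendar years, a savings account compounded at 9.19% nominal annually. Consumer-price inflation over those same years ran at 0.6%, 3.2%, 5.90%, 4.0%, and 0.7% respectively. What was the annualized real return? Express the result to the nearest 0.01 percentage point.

Cumulative inflation factor: 1.006 × 1.032 × 1.0590 × 1.040 × 1.007 ≈ 1.15143.
Nominal growth factor: 1.55208. Real growth factor = 1.55208 / 1.15143 ≈ 1.34796.
Annualized: 1.34796^(1/5) − 1 ≈ 0.06154.

6.15%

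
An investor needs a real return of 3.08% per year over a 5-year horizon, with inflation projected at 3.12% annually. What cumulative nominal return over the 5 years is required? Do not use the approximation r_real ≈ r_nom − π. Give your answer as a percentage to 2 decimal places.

Required annual nominal rate: (1+3.08%)(1+3.12%) − 1 = 6.296096%.
Cumulative over 5 years: (1 + 0.06296096)^5 − 1 ≈ 0.35702.

35.70%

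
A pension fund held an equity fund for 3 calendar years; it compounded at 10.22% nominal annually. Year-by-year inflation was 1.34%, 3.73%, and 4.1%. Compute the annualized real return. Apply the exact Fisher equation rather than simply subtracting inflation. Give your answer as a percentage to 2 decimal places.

Cumulative inflation factor: 1.0134 × 1.0373 × 1.041 ≈ 1.09430.
Nominal growth factor: 1.33900. Real growth factor = 1.33900 / 1.09430 ≈ 1.22362.
Annualized: 1.22362^(1/3) − 1 ≈ 0.06958.

6.96%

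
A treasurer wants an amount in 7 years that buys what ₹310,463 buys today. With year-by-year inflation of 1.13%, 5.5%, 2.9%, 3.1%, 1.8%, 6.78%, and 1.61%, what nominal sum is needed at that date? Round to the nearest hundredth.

₹388,141.88

Cumulative price-level factor: 1.0113 × 1.055 × 1.029 × 1.031 × 1.018 × 1.0678 × 1.0161 ≈ 1.2502033342.
The nominal amount required is ₹310,463 scaled up by that factor.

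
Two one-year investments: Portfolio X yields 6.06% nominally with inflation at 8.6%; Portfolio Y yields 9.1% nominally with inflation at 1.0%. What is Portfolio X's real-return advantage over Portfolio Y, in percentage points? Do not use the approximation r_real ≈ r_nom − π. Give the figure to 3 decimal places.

Portfolio X real return: 1.0606/1.086 − 1 = -2.3389%.
Portfolio Y real return: 1.091/1.010 − 1 = 8.0198%.
Difference: -2.3389 − 8.0198 = -10.3587 pp.

-10.359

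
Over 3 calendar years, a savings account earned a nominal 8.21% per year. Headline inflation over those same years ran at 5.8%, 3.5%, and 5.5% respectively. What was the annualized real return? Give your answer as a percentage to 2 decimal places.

Cumulative inflation factor: 1.058 × 1.035 × 1.055 ≈ 1.15526.
Nominal growth factor: 1.26707. Real growth factor = 1.26707 / 1.15526 ≈ 1.09679.
Annualized: 1.09679^(1/3) − 1 ≈ 0.03128.

3.13%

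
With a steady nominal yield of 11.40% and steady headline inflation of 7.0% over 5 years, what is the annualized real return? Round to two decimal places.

4.11%

With constant rates the annual real return is the same each year: (1+11.40%)/(1+7.0%) − 1 = 0.04112.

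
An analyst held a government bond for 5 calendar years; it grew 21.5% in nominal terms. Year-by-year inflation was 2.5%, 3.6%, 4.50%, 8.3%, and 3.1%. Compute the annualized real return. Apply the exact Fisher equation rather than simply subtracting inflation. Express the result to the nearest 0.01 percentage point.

Cumulative inflation factor: 1.025 × 1.036 × 1.0450 × 1.083 × 1.031 ≈ 1.23904.
Nominal growth factor: 1.21500. Real growth factor = 1.21500 / 1.23904 ≈ 0.98059.
Annualized: 0.98059^(1/5) − 1 ≈ -0.00391.

-0.39%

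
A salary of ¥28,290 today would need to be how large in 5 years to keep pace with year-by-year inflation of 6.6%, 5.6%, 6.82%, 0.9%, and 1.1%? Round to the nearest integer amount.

Cumulative price-level factor: 1.066 × 1.056 × 1.0682 × 1.009 × 1.011 ≈ 1.2266368809.
Multiplying ¥28,290 by the price-level factor gives the future nominal sum.

¥34,702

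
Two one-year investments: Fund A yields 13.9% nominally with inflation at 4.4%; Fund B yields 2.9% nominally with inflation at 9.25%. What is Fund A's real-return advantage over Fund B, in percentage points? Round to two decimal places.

14.91

Fund A real return: 1.139/1.044 − 1 = 9.100%.
Fund B real return: 1.029/1.0925 − 1 = -5.812%.
Difference: 9.100 − (-5.812) = 14.912 pp.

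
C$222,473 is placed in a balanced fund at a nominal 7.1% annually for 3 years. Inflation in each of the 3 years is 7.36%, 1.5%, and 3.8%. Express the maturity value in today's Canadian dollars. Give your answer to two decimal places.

Nominal value at maturity: C$222,473 × (1 + 7.1%)^3 ≈ C$273,303.83.
Price-level factor over 3 years: 1.0736 × 1.015 × 1.038 = 1.131112752.
The maturity value deflated by that factor is the answer in today's purchasing power.

C$241,623.86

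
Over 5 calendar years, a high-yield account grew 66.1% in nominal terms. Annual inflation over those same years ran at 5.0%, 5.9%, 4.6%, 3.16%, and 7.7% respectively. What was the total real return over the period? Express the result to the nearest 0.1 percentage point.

Cumulative inflation factor: 1.050 × 1.059 × 1.046 × 1.0316 × 1.077 ≈ 1.29224.
Nominal growth factor: 1.66100. Real growth factor = 1.66100 / 1.29224 ≈ 1.28536.
Total real return ≈ 28.5363%.

28.5%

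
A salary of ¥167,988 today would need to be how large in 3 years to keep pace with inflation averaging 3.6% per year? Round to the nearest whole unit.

¥186,792

Cumulative price-level factor: (1+3.6%)^3 = 1.111934656.
The nominal amount required is ¥167,988 scaled up by that factor.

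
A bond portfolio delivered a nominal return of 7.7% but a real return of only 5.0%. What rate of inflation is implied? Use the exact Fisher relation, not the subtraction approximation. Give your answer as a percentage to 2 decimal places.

From (1+r_nom) = (1+r_real)(1+π), we get 1+π = (1 + 7.7%)/(1 + 5.0%) = 1.077/1.050 ≈ 1.02571.
So π ≈ 2.5714%.

2.57%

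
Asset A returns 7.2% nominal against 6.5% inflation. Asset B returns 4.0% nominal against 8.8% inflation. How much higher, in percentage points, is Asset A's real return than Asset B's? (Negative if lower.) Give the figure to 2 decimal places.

5.07

Asset A real return: 1.072/1.065 − 1 = 0.657%.
Asset B real return: 1.040/1.088 − 1 = -4.412%.
Difference: 0.657 − (-4.412) = 5.069 pp.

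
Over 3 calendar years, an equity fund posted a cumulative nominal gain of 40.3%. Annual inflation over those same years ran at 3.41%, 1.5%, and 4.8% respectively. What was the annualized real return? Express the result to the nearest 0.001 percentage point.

Cumulative inflation factor: 1.0341 × 1.015 × 1.048 ≈ 1.09999.
Nominal growth factor: 1.40300. Real growth factor = 1.40300 / 1.09999 ≈ 1.27546.
Annualized: 1.27546^(1/3) − 1 ≈ 0.08448.

8.448%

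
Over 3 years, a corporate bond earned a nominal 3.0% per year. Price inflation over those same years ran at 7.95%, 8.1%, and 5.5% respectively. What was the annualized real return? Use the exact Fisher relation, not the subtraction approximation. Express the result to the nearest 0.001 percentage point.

-3.897%

Cumulative inflation factor: 1.0795 × 1.081 × 1.055 ≈ 1.23112.
Nominal growth factor: 1.09273. Real growth factor = 1.09273 / 1.23112 ≈ 0.88759.
Annualized: 0.88759^(1/3) − 1 ≈ -0.03897.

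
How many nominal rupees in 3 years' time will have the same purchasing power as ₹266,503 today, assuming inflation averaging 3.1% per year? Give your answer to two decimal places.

Cumulative price-level factor: (1+3.1%)^3 = 1.095912791.
The nominal amount required is ₹266,503 scaled up by that factor.

₹292,064.05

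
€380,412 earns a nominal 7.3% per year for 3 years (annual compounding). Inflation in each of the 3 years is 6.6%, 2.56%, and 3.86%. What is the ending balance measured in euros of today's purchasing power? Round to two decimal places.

€413,875.61

Nominal value at maturity: €380,412 × (1 + 7.3%)^3 ≈ €469,951.86.
Price-level factor over 3 years: 1.066 × 1.0256 × 1.0386 ≈ 1.1354905786.
The maturity value deflated by that factor is the answer in today's purchasing power.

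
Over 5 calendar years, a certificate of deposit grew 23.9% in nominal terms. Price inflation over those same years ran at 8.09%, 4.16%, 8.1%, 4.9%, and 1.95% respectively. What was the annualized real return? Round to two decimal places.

-0.98%

Cumulative inflation factor: 1.0809 × 1.0416 × 1.081 × 1.049 × 1.0195 ≈ 1.30159.
Nominal growth factor: 1.23900. Real growth factor = 1.23900 / 1.30159 ≈ 0.95191.
Annualized: 0.95191^(1/5) − 1 ≈ -0.00981.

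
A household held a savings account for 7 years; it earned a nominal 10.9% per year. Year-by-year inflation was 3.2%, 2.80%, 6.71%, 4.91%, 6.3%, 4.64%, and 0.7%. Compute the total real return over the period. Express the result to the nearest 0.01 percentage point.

55.08%

Cumulative inflation factor: 1.032 × 1.0280 × 1.0671 × 1.0491 × 1.063 × 1.0464 × 1.007 ≈ 1.33032.
Nominal growth factor: 2.06310. Real growth factor = 2.06310 / 1.33032 ≈ 1.55083.
Total real return ≈ 55.0835%.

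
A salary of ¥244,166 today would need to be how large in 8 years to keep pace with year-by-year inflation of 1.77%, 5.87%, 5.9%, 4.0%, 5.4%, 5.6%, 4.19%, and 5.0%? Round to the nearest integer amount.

Cumulative price-level factor: 1.0177 × 1.0587 × 1.059 × 1.040 × 1.054 × 1.056 × 1.0419 × 1.050 ≈ 1.4449135147.
Multiplying ¥244,166 by the price-level factor gives the future nominal sum.

¥352,799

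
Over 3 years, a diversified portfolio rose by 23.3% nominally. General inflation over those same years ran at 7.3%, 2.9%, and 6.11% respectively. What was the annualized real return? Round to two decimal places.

Cumulative inflation factor: 1.073 × 1.029 × 1.0611 ≈ 1.17158.
Nominal growth factor: 1.23300. Real growth factor = 1.23300 / 1.17158 ≈ 1.05243.
Annualized: 1.05243^(1/3) − 1 ≈ 0.01718.

1.72%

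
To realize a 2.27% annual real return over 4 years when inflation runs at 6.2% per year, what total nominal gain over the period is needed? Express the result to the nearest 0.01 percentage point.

Required annual nominal rate: (1+2.27%)(1+6.2%) − 1 = 8.61074%.
Cumulative over 4 years: (1 + 0.0861074)^4 − 1 ≈ 0.39153.

39.15%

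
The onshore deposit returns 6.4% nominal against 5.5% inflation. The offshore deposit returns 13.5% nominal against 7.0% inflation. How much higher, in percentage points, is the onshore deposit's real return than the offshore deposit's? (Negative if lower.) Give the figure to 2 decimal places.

-5.22

The onshore deposit real return: 1.064/1.055 − 1 = 0.853%.
The offshore deposit real return: 1.135/1.070 − 1 = 6.075%.
Difference: 0.853 − 6.075 = -5.222 pp.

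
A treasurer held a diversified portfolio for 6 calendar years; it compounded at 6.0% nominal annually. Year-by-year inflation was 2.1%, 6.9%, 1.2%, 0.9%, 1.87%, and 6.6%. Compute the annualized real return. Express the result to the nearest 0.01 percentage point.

2.68%

Cumulative inflation factor: 1.021 × 1.069 × 1.012 × 1.009 × 1.0187 × 1.066 ≈ 1.21026.
Nominal growth factor: 1.41852. Real growth factor = 1.41852 / 1.21026 ≈ 1.17208.
Annualized: 1.17208^(1/6) − 1 ≈ 0.02682.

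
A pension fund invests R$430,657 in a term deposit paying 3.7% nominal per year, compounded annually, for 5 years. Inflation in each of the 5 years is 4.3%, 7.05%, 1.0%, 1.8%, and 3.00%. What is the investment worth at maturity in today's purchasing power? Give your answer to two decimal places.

Nominal value at maturity: R$430,657 × (1 + 3.7%)^5 ≈ R$516,446.45.
Price-level factor over 5 years: 1.043 × 1.0705 × 1.010 × 1.018 × 1.0300 ≈ 1.1824352184.
Dividing the nominal maturity value by the price-level factor gives the value in today's money.

R$436,765.11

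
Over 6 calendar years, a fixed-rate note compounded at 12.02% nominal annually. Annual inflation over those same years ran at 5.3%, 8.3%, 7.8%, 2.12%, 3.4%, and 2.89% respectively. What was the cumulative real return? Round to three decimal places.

47.943%

Cumulative inflation factor: 1.053 × 1.083 × 1.078 × 1.0212 × 1.034 × 1.0289 ≈ 1.33561.
Nominal growth factor: 1.97594. Real growth factor = 1.97594 / 1.33561 ≈ 1.47943.
Total real return ≈ 47.9426%.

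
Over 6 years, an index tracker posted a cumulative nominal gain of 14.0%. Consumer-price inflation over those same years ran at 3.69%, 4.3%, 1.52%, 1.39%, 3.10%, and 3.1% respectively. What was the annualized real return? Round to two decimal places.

Cumulative inflation factor: 1.0369 × 1.043 × 1.0152 × 1.0139 × 1.0310 × 1.031 ≈ 1.18327.
Nominal growth factor: 1.14000. Real growth factor = 1.14000 / 1.18327 ≈ 0.96343.
Annualized: 0.96343^(1/6) − 1 ≈ -0.00619.

-0.62%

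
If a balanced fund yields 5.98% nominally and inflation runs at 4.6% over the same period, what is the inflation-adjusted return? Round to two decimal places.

Real return via the Fisher equation: (1 + 5.98%)/(1 + 4.6%) − 1 = 1.0598/1.046 − 1 ≈ 0.01319.

1.32%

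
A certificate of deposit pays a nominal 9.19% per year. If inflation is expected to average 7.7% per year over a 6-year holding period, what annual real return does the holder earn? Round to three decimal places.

1.383%

With constant rates the annual real return is the same each year: (1+9.19%)/(1+7.7%) − 1 = 0.01383.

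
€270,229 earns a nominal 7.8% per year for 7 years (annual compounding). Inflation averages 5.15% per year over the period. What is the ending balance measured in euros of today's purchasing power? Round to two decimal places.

Nominal value at maturity: €270,229 × (1 + 7.8%)^7 ≈ €457,154.80.
Price-level factor over 7 years: (1 + 5.15%)^7 ≈ 1.4212318750.
Dividing the nominal maturity value by the price-level factor gives the value in today's money.

€321,660.95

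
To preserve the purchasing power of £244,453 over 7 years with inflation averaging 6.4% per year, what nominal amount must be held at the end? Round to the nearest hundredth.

Cumulative price-level factor: (1+6.4%)^7 ≈ 1.5438012766.
The nominal amount required is £244,453 scaled up by that factor.

£377,386.85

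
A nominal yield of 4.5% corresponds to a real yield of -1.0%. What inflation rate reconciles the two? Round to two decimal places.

5.56%

From (1+r_nom) = (1+r_real)(1+π), we get 1+π = (1 + 4.5%)/(1 − 1.0%) = 1.045/0.990 ≈ 1.05556.
So π ≈ 5.5556%.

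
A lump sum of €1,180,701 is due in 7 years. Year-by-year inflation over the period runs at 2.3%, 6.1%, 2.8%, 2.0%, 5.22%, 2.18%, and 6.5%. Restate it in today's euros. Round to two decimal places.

€906,028.43

Price-level factor over 7 years: 1.023 × 1.061 × 1.028 × 1.020 × 1.0522 × 1.0218 × 1.065 ≈ 1.3031611001.
Purchasing power today: €1,180,701 divided by that factor.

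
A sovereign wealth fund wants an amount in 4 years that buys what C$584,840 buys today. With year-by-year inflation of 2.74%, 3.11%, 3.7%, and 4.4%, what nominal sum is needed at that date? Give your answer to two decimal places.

C$670,743.81

Cumulative price-level factor: 1.0274 × 1.0311 × 1.037 × 1.044 ≈ 1.1468842886.
The nominal amount required is C$584,840 scaled up by that factor.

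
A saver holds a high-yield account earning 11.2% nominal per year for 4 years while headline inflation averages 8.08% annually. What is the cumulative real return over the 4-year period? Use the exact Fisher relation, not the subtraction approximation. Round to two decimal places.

12.06%

The annual real rate is (1+11.2%)/(1+8.08%) − 1 = 2.8868%.
Compounded over 4 years: (1 + 0.028868)^4 − 1 ≈ 0.12057.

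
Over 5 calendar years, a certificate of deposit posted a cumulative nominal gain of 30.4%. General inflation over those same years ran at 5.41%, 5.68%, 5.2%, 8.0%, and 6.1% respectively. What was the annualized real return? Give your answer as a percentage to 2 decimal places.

-0.59%

Cumulative inflation factor: 1.0541 × 1.0568 × 1.052 × 1.080 × 1.061 ≈ 1.34286.
Nominal growth factor: 1.30400. Real growth factor = 1.30400 / 1.34286 ≈ 0.97106.
Annualized: 0.97106^(1/5) − 1 ≈ -0.00586.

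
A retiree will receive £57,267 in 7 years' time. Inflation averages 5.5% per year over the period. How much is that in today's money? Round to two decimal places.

Price-level factor over 7 years: (1 + 5.5%)^7 ≈ 1.4546791611.
Purchasing power today: £57,267 divided by that factor.

£39,367.44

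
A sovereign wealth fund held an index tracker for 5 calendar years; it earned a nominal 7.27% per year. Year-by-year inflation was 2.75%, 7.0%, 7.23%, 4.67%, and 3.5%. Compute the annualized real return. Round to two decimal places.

2.15%

Cumulative inflation factor: 1.0275 × 1.070 × 1.0723 × 1.0467 × 1.035 ≈ 1.27716.
Nominal growth factor: 1.42034. Real growth factor = 1.42034 / 1.27716 ≈ 1.11211.
Annualized: 1.11211^(1/5) − 1 ≈ 0.02148.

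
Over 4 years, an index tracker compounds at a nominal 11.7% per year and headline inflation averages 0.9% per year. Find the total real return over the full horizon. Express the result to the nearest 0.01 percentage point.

50.19%

The annual real rate is (1+11.7%)/(1+0.9%) − 1 = 10.7037%.
Compounded over 4 years: (1 + 0.107037)^4 − 1 ≈ 0.50192.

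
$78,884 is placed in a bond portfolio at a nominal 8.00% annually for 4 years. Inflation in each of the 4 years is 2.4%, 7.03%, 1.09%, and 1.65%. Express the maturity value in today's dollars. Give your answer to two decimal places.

$95,293.41

Nominal value at maturity: $78,884 × (1 + 8.00%)^4 ≈ $107,320.81.
Price-level factor over 4 years: 1.024 × 1.0703 × 1.0109 × 1.0165 ≈ 1.1262143626.
Dividing the nominal maturity value by the price-level factor gives the value in today's money.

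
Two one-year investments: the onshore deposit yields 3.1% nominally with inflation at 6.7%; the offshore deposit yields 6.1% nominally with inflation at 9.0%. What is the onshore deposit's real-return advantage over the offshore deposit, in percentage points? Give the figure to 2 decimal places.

-0.71

The onshore deposit real return: 1.031/1.067 − 1 = -3.374%.
The offshore deposit real return: 1.061/1.090 − 1 = -2.661%.
Difference: -3.374 − (-2.661) = -0.713 pp.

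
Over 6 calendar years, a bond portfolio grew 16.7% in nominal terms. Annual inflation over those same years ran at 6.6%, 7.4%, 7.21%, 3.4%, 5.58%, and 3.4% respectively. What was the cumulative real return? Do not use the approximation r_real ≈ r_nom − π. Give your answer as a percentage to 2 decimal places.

-15.77%

Cumulative inflation factor: 1.066 × 1.074 × 1.0721 × 1.034 × 1.0558 × 1.034 ≈ 1.38554.
Nominal growth factor: 1.16700. Real growth factor = 1.16700 / 1.38554 ≈ 0.84227.
Total real return ≈ -15.7730%.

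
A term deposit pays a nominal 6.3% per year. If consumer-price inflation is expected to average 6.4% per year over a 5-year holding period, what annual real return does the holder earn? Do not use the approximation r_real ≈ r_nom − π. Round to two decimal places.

With constant rates the annual real return is the same each year: (1+6.3%)/(1+6.4%) − 1 = -0.00094.

-0.09%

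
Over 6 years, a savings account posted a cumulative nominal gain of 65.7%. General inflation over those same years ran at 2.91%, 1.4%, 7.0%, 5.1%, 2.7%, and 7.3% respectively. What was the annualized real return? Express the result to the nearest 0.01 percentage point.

4.22%

Cumulative inflation factor: 1.0291 × 1.014 × 1.070 × 1.051 × 1.027 × 1.073 ≈ 1.29316.
Nominal growth factor: 1.65700. Real growth factor = 1.65700 / 1.29316 ≈ 1.28136.
Annualized: 1.28136^(1/6) − 1 ≈ 0.04219.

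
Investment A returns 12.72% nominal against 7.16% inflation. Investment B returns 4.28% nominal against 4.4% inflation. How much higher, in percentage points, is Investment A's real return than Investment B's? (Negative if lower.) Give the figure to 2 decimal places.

Investment A real return: 1.1272/1.0716 − 1 = 5.189%.
Investment B real return: 1.0428/1.044 − 1 = -0.115%.
Difference: 5.189 − (-0.115) = 5.304 pp.

5.30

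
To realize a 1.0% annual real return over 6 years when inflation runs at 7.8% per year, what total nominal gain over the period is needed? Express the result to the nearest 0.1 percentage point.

66.6%

Required annual nominal rate: (1+1.0%)(1+7.8%) − 1 = 8.878%.
Cumulative over 6 years: (1 + 0.08878)^6 − 1 ≈ 0.66587.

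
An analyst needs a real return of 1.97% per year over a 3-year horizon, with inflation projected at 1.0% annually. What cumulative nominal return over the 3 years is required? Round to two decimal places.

Required annual nominal rate: (1+1.97%)(1+1.0%) − 1 = 2.9897%.
Cumulative over 3 years: (1 + 0.029897)^3 − 1 ≈ 0.09240.

9.24%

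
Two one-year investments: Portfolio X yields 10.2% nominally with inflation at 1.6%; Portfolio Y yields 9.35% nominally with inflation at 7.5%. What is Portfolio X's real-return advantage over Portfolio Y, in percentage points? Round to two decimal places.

Portfolio X real return: 1.102/1.016 − 1 = 8.465%.
Portfolio Y real return: 1.0935/1.075 − 1 = 1.721%.
Difference: 8.465 − 1.721 = 6.744 pp.

6.74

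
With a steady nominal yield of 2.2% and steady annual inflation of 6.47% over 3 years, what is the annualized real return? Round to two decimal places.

-4.01%

With constant rates the annual real return is the same each year: (1+2.2%)/(1+6.47%) − 1 = -0.04011.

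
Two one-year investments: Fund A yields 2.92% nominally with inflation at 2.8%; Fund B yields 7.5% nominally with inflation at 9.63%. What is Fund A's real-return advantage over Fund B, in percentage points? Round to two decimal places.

Fund A real return: 1.0292/1.028 − 1 = 0.117%.
Fund B real return: 1.075/1.0963 − 1 = -1.943%.
Difference: 0.117 − (-1.943) = 2.060 pp.

2.06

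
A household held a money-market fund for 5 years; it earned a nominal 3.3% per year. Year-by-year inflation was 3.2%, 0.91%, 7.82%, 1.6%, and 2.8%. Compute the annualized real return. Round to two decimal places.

Cumulative inflation factor: 1.032 × 1.0091 × 1.0782 × 1.016 × 1.028 ≈ 1.17274.
Nominal growth factor: 1.17626. Real growth factor = 1.17626 / 1.17274 ≈ 1.00300.
Annualized: 1.00300^(1/5) − 1 ≈ 0.00060.

0.06%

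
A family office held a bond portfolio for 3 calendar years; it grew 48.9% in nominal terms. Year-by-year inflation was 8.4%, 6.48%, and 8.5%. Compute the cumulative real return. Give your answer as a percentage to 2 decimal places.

18.90%

Cumulative inflation factor: 1.084 × 1.0648 × 1.085 ≈ 1.25235.
Nominal growth factor: 1.48900. Real growth factor = 1.48900 / 1.25235 ≈ 1.18896.
Total real return ≈ 18.8961%.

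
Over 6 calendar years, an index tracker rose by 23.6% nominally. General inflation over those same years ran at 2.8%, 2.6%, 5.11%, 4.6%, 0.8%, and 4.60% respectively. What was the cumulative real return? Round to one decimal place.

Cumulative inflation factor: 1.028 × 1.026 × 1.0511 × 1.046 × 1.008 × 1.0460 ≈ 1.22267.
Nominal growth factor: 1.23600. Real growth factor = 1.23600 / 1.22267 ≈ 1.01090.
Total real return ≈ 1.0904%.

1.1%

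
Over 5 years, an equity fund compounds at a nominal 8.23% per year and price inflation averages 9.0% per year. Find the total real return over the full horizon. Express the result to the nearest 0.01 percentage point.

-3.48%

The annual real rate is (1+8.23%)/(1+9.0%) − 1 = -0.7064%.
Compounded over 5 years: (1 + -0.007064)^5 − 1 ≈ -0.03483.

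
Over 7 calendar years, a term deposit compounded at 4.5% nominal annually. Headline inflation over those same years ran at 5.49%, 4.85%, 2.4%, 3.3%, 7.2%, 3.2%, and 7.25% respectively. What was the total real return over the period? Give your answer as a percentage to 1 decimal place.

-2.0%

Cumulative inflation factor: 1.0549 × 1.0485 × 1.024 × 1.033 × 1.072 × 1.032 × 1.0725 ≈ 1.38820.
Nominal growth factor: 1.36086. Real growth factor = 1.36086 / 1.38820 ≈ 0.98031.
Total real return ≈ -1.9693%.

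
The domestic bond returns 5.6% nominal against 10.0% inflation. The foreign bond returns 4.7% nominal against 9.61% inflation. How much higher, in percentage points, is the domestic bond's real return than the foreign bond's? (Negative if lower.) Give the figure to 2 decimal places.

The domestic bond real return: 1.056/1.100 − 1 = -4.000%.
The foreign bond real return: 1.047/1.0961 − 1 = -4.480%.
Difference: -4.000 − (-4.480) = 0.480 pp.

0.48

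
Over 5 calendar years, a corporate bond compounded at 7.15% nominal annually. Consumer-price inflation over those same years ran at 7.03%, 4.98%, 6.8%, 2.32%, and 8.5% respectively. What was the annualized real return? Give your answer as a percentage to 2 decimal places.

Cumulative inflation factor: 1.0703 × 1.0498 × 1.068 × 1.0232 × 1.085 ≈ 1.33221.
Nominal growth factor: 1.41241. Real growth factor = 1.41241 / 1.33221 ≈ 1.06020.
Annualized: 1.06020^(1/5) − 1 ≈ 0.01176.

1.18%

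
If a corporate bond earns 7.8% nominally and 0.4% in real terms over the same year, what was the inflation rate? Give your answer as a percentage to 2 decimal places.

7.37%

From (1+r_nom) = (1+r_real)(1+π), we get 1+π = (1 + 7.8%)/(1 + 0.4%) = 1.078/1.004 ≈ 1.07371.
So π ≈ 7.3705%.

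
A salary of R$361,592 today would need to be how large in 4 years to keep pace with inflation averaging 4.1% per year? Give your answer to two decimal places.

R$424,640.81

Cumulative price-level factor: (1+4.1%)^4 ≈ 1.1743645098.
Multiplying R$361,592 by the price-level factor gives the future nominal sum.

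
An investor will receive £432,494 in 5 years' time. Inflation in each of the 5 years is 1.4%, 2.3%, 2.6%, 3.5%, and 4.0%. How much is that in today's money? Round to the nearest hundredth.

Price-level factor over 5 years: 1.014 × 1.023 × 1.026 × 1.035 × 1.040 ≈ 1.1456043092.
Purchasing power today: £432,494 divided by that factor.

£377,524.77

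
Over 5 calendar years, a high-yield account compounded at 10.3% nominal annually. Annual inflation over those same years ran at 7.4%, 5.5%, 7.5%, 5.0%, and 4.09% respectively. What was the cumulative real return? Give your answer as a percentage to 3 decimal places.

Cumulative inflation factor: 1.074 × 1.055 × 1.075 × 1.050 × 1.0409 ≈ 1.33126.
Nominal growth factor: 1.63259. Real growth factor = 1.63259 / 1.33126 ≈ 1.22635.
Total real return ≈ 22.6349%.

22.635%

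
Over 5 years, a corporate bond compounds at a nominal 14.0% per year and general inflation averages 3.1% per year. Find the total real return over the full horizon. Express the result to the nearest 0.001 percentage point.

65.284%

The annual real rate is (1+14.0%)/(1+3.1%) − 1 = 10.5723%.
Compounded over 5 years: (1 + 0.105723)^5 − 1 ≈ 0.65284.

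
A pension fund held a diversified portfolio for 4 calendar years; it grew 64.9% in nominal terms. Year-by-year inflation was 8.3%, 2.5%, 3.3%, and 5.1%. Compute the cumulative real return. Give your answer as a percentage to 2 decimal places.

Cumulative inflation factor: 1.083 × 1.025 × 1.033 × 1.051 ≈ 1.20519.
Nominal growth factor: 1.64900. Real growth factor = 1.64900 / 1.20519 ≈ 1.36825.
Total real return ≈ 36.8249%.

36.82%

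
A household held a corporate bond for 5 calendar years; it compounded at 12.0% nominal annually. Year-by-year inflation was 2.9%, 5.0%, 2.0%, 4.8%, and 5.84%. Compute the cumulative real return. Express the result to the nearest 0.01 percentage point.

44.17%

Cumulative inflation factor: 1.029 × 1.050 × 1.020 × 1.048 × 1.0584 ≈ 1.22241.
Nominal growth factor: 1.76234. Real growth factor = 1.76234 / 1.22241 ≈ 1.44170.
Total real return ≈ 44.1698%.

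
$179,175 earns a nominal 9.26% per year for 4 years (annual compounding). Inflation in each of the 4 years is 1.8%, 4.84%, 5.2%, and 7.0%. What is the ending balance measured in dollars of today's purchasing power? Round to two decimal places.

$212,543.53

Nominal value at maturity: $179,175 × (1 + 9.26%)^4 ≈ $255,341.97.
Price-level factor over 4 years: 1.018 × 1.0484 × 1.052 × 1.070 ≈ 1.2013631536.
Dividing the nominal maturity value by the price-level factor gives the value in today's money.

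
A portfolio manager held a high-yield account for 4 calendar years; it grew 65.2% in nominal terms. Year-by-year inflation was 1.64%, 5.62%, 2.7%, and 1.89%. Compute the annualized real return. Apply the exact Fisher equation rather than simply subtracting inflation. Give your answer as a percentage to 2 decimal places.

Cumulative inflation factor: 1.0164 × 1.0562 × 1.027 × 1.0189 ≈ 1.12334.
Nominal growth factor: 1.65200. Real growth factor = 1.65200 / 1.12334 ≈ 1.47061.
Annualized: 1.47061^(1/4) − 1 ≈ 0.10122.

10.12%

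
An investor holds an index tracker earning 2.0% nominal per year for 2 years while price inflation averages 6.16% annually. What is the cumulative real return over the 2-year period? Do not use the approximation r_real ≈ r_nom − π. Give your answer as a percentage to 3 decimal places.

-7.684%

The annual real rate is (1+2.0%)/(1+6.16%) − 1 = -3.9186%.
Compounded over 2 years: (1 + -0.039186)^2 − 1 ≈ -0.07684.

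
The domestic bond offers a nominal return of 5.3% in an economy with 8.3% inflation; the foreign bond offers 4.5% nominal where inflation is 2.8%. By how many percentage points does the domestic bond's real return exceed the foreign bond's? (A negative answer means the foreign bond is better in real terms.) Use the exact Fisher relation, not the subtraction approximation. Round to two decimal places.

-4.42

The domestic bond real return: 1.053/1.083 − 1 = -2.770%.
The foreign bond real return: 1.045/1.028 − 1 = 1.654%.
Difference: -2.770 − 1.654 = -4.424 pp.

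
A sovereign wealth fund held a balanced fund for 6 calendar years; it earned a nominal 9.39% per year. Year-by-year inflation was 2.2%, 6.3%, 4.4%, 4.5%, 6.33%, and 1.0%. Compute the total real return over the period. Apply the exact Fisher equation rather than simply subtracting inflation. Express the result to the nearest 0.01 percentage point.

34.61%

Cumulative inflation factor: 1.022 × 1.063 × 1.044 × 1.045 × 1.0633 × 1.010 ≈ 1.27285.
Nominal growth factor: 1.71343. Real growth factor = 1.71343 / 1.27285 ≈ 1.34613.
Total real return ≈ 34.6132%.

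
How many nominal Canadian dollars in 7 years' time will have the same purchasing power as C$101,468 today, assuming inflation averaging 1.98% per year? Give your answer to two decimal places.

C$116,394.95

Cumulative price-level factor: (1+1.98%)^7 ≈ 1.1471099674.
Multiplying C$101,468 by the price-level factor gives the future nominal sum.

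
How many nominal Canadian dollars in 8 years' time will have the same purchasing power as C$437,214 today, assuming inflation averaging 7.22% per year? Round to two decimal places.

C$763,660.77

Cumulative price-level factor: (1+7.22%)^8 ≈ 1.7466521513.
Multiplying C$437,214 by the price-level factor gives the future nominal sum.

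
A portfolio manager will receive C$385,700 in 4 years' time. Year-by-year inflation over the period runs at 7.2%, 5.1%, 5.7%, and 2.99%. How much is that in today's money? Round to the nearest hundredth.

Price-level factor over 4 years: 1.072 × 1.051 × 1.057 × 1.0299 ≈ 1.2264999839.
Purchasing power today: C$385,700 divided by that factor.

C$314,472.08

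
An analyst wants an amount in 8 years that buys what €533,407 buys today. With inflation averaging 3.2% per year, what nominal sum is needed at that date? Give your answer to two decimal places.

€686,272.01

Cumulative price-level factor: (1+3.2%)^8 ≈ 1.2865823177.
Multiplying €533,407 by the price-level factor gives the future nominal sum.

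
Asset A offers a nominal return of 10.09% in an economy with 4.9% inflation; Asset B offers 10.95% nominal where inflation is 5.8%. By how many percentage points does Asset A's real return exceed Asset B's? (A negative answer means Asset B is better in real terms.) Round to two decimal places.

0.08

Asset A real return: 1.1009/1.049 − 1 = 4.948%.
Asset B real return: 1.1095/1.058 − 1 = 4.868%.
Difference: 4.948 − 4.868 = 0.080 pp.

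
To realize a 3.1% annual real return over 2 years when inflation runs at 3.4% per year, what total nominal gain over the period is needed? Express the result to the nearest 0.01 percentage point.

13.65%

Required annual nominal rate: (1+3.1%)(1+3.4%) − 1 = 6.6054%.
Cumulative over 2 years: (1 + 0.066054)^2 − 1 ≈ 0.13647.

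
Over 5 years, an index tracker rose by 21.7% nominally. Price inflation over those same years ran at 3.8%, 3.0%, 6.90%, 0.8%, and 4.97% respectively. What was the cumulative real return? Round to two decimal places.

Cumulative inflation factor: 1.038 × 1.030 × 1.0690 × 1.008 × 1.0497 ≈ 1.20931.
Nominal growth factor: 1.21700. Real growth factor = 1.21700 / 1.20931 ≈ 1.00636.
Total real return ≈ 0.6358%.

0.64%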